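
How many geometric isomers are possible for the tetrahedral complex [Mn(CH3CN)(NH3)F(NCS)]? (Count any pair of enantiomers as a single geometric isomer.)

In a tetrahedral complex all four positions are equivalent and every pair of ligands is adjacent — there is no cis/trans distinction.
Only one geometric arrangement is possible; it has no improper symmetry element, so it exists as a pair of enantiomers (2 stereoisomers).

1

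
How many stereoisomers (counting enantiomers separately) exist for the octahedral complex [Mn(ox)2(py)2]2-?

In an octahedral complex each vertex has one trans partner and four cis neighbours.
Each ox is bidentate and must span two cis positions.
Working through the distinct placements yields 2 geometric isomers: py trans; py cis (chiral).
One of these lacks any improper symmetry element and so occurs as an enantiomeric pair, giving 2 + 1 = 3 stereoisomers in total.

3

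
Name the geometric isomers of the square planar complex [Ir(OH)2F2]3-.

cis and trans

In a square planar complex each vertex has one trans partner and two cis neighbours.
There are 2 geometric isomers: OH cis; OH trans.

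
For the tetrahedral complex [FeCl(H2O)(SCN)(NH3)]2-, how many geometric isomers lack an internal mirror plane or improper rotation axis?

All four vertices of a tetrahedron are equivalent and mutually adjacent, so cis/trans isomerism cannot arise.
Only one geometric arrangement is possible; it has no improper symmetry element, so it exists as a pair of enantiomers (2 stereoisomers).

1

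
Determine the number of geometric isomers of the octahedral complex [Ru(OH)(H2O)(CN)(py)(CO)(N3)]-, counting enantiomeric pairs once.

An octahedron has six vertices in three trans pairs; every non-trans pair is cis.
Placing the ligands in turn and identifying arrangements related by rotation or reflection leaves 15 distinct geometric isomers.

15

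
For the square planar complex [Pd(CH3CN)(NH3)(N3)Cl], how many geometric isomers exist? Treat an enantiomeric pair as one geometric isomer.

Working through the distinct placements yields 3 geometric isomers: (CH3CN/N3 trans, Cl/NH3 trans); (CH3CN/NH3 trans, Cl/N3 trans); (CH3CN/Cl trans, N3/NH3 trans).

3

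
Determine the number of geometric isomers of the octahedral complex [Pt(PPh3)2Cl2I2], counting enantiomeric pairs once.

5

The six octahedral sites form three mutually perpendicular trans pairs.
The distinct arrangements are (5 in all): PPh3 trans, Cl trans, I trans; PPh3 cis, Cl trans, I cis; PPh3 trans, Cl cis, I cis; PPh3 cis, Cl cis, I cis (chiral); PPh3 cis, Cl cis, I trans.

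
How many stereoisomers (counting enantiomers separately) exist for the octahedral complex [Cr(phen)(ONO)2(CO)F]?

An octahedron has six vertices in three trans pairs; every non-trans pair is cis.
Each phen is bidentate and must span two cis positions.
Working through the distinct placements yields 4 geometric isomers: ONO cis (3 arrangements, 2 chiral); ONO trans.
Of these, 2 lack any improper symmetry element and so occur as enantiomeric pairs, giving 4 + 2 = 6 stereoisomers in total.

6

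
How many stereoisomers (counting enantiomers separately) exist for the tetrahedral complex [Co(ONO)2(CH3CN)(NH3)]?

1

Only one geometric arrangement is possible.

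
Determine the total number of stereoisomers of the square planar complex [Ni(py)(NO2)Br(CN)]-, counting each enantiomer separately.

3

In a square planar complex each vertex has one trans partner and two cis neighbours.
Working through the distinct placements yields 3 geometric isomers: (Br/NO2 trans, CN/py trans); (Br/py trans, CN/NO2 trans); (Br/CN trans, NO2/py trans).
Each arrangement has an internal mirror plane or centre of symmetry, so none is chiral.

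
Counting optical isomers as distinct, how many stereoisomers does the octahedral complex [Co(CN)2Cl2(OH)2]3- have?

6

Systematic placement gives 5 geometric isomers: CN trans, Cl trans, OH trans; CN trans, Cl cis, OH cis; CN cis, Cl cis, OH trans; CN cis, Cl cis, OH cis (chiral); CN cis, Cl trans, OH cis.
One of these lacks any improper symmetry element and so occurs as an enantiomeric pair, giving 5 + 1 = 6 stereoisomers in total.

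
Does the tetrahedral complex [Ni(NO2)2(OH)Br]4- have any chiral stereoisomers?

no

In a tetrahedral complex all four positions are equivalent and every pair of ligands is adjacent — there is no cis/trans distinction.
Only one geometric arrangement is possible.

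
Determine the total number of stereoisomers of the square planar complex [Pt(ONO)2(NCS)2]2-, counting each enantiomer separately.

2

In a square planar complex each vertex has one trans partner and two cis neighbours.
There are 2 geometric isomers: ONO cis; ONO trans.
Each arrangement has an internal mirror plane or centre of symmetry, so none is chiral.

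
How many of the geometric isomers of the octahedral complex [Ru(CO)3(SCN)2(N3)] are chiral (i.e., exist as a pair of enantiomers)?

0

The six octahedral sites form three mutually perpendicular trans pairs.
The distinct arrangements are (3 in all): CO mer, SCN trans; CO mer, SCN cis; CO fac, SCN cis.
Each arrangement has an internal mirror plane or centre of symmetry, so none is chiral.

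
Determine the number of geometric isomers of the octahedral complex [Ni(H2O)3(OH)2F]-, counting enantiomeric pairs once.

In an octahedral complex each vertex has one trans partner and four cis neighbours.
Systematic placement gives 3 geometric isomers: H2O mer, OH trans; H2O fac, OH cis; H2O mer, OH cis.

3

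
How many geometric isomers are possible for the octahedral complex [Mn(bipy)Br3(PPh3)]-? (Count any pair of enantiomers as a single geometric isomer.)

2

An octahedron has six vertices in three trans pairs; every non-trans pair is cis.
Each bipy is bidentate and must span two cis positions.
The distinct arrangements are (2 in all): Br mer; Br fac.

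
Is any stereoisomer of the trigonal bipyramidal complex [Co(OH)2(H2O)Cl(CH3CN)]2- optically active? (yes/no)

yes

In a trigonal bipyramid the two axial positions differ from the three equatorial ones.
Systematic enumeration (placing each ligand type in turn and discarding arrangements equivalent by rotation or reflection) gives 7 geometric isomers.
Of these, 3 lack any improper symmetry element and so occur as enantiomeric pairs, giving 7 + 3 = 10 stereoisomers in total.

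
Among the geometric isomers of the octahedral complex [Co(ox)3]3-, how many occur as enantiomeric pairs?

1

Each ox is bidentate and must span two cis positions.
Only one geometric arrangement is possible; it has no improper symmetry element, so it exists as a pair of enantiomers (2 stereoisomers).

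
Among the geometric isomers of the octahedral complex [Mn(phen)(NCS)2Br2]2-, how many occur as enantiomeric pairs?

1

The six octahedral sites form three mutually perpendicular trans pairs.
Each phen is bidentate and must span two cis positions.
There are 3 geometric isomers: NCS cis, Br trans; NCS cis, Br cis (chiral); NCS trans, Br cis.
One of these lacks any improper symmetry element and so occurs as an enantiomeric pair, giving 3 + 1 = 4 stereoisomers in total.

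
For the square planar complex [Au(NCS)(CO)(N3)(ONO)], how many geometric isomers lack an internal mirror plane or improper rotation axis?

0

A square has two trans pairs of vertices; adjacent vertices are cis.
The distinct arrangements are (3 in all): (CO/NCS trans, N3/ONO trans); (CO/ONO trans, N3/NCS trans); (CO/N3 trans, NCS/ONO trans).
Each arrangement has an internal mirror plane or centre of symmetry, so none is chiral.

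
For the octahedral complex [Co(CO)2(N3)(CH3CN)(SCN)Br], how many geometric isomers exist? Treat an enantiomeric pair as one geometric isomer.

An octahedron has six vertices in three trans pairs; every non-trans pair is cis.
Exhaustive case analysis gives 9 geometric isomers.

9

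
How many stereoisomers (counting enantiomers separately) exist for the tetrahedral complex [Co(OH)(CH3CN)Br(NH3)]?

In a tetrahedral complex all four positions are equivalent and every pair of ligands is adjacent — there is no cis/trans distinction.
Only one geometric arrangement is possible; it has no improper symmetry element, so it exists as a pair of enantiomers (2 stereoisomers).

2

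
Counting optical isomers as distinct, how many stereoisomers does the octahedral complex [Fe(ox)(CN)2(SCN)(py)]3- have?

The six octahedral sites form three mutually perpendicular trans pairs.
Each ox is bidentate and must span two cis positions.
There are 4 geometric isomers: CN trans; CN cis (3 arrangements, 2 chiral).
Of these, 2 lack any improper symmetry element and so occur as enantiomeric pairs, giving 4 + 2 = 6 stereoisomers in total.

6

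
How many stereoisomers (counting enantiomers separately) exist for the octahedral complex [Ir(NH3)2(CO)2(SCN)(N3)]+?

8

Working through the distinct placements yields 6 geometric isomers: NH3 cis, CO trans; NH3 trans, CO trans; NH3 cis, CO cis (3 arrangements, 2 chiral); NH3 trans, CO cis.
Of these, 2 lack any improper symmetry element and so occur as enantiomeric pairs, giving 6 + 2 = 8 stereoisomers in total.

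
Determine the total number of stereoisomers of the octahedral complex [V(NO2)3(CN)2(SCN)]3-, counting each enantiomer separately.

In an octahedral complex each vertex has one trans partner and four cis neighbours.
There are 3 geometric isomers: NO2 mer, CN trans; NO2 fac, CN cis; NO2 mer, CN cis.
Each arrangement has an internal mirror plane or centre of symmetry, so none is chiral.

3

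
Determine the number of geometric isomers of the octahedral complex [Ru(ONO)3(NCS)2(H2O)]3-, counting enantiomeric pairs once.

3

The distinct arrangements are (3 in all): ONO mer, NCS cis; ONO mer, NCS trans; ONO fac, NCS cis.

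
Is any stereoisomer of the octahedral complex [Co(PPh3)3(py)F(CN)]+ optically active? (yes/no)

yes

In an octahedral complex each vertex has one trans partner and four cis neighbours.
Working through the distinct placements yields 4 geometric isomers: PPh3 mer (3 arrangements); PPh3 fac (chiral).
One of these lacks any improper symmetry element and so occurs as an enantiomeric pair, giving 4 + 1 = 5 stereoisomers in total.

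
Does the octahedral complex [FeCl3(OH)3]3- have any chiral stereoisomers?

The distinct arrangements are (2 in all): Cl mer; Cl fac.
Each arrangement has an internal mirror plane or centre of symmetry, so none is chiral.

no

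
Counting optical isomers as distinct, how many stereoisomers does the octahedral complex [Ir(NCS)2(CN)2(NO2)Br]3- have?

8

The distinct arrangements are (6 in all): NCS cis, CN cis (3 arrangements, 2 chiral); NCS trans, CN cis; NCS cis, CN trans; NCS trans, CN trans.
Of these, 2 lack any improper symmetry element and so occur as enantiomeric pairs, giving 6 + 2 = 8 stereoisomers in total.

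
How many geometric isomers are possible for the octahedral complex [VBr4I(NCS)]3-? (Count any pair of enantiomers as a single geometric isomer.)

2

In an octahedral complex each vertex has one trans partner and four cis neighbours.
There are 2 geometric isomers: I and NCS mutually trans; I and NCS mutually cis.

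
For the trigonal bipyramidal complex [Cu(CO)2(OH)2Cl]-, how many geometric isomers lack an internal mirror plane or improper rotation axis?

In a trigonal bipyramid the two axial positions differ from the three equatorial ones.
Placing the ligands in turn and identifying arrangements related by rotation or reflection leaves 5 distinct geometric isomers.
One of these lacks any improper symmetry element and so occurs as an enantiomeric pair, giving 5 + 1 = 6 stereoisomers in total.

1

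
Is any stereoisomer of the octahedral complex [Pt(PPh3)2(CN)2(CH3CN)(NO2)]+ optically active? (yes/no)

yes

The distinct arrangements are (6 in all): PPh3 trans, CN cis; PPh3 cis, CN cis (3 arrangements, 2 chiral); PPh3 trans, CN trans; PPh3 cis, CN trans.
Of these, 2 lack any improper symmetry element and so occur as enantiomeric pairs, giving 6 + 2 = 8 stereoisomers in total.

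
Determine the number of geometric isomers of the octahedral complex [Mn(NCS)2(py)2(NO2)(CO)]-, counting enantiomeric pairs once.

Working through the distinct placements yields 6 geometric isomers: NCS cis, py trans; NCS cis, py cis (3 arrangements, 2 chiral); NCS trans, py trans; NCS trans, py cis.

6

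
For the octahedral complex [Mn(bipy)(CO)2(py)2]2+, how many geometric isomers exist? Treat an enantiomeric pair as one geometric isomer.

The six octahedral sites form three mutually perpendicular trans pairs.
Each bipy is bidentate and must span two cis positions.
The distinct arrangements are (3 in all): CO trans, py cis; CO cis, py trans; CO cis, py cis (chiral).

3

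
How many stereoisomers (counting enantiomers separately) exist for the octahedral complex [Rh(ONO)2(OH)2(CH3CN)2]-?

The six octahedral sites form three mutually perpendicular trans pairs.
There are 5 geometric isomers: ONO trans, OH trans, CH3CN trans; ONO cis, OH cis, CH3CN trans; ONO trans, OH cis, CH3CN cis; ONO cis, OH cis, CH3CN cis (chiral); ONO cis, OH trans, CH3CN cis.
One of these lacks any improper symmetry element and so occurs as an enantiomeric pair, giving 5 + 1 = 6 stereoisomers in total.

6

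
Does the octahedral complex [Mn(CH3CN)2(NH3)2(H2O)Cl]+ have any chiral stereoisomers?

yes

The six octahedral sites form three mutually perpendicular trans pairs.
Systematic placement gives 6 geometric isomers: CH3CN trans, NH3 trans; CH3CN trans, NH3 cis; CH3CN cis, NH3 trans; CH3CN cis, NH3 cis (3 arrangements, 2 chiral).
Of these, 2 lack any improper symmetry element and so occur as enantiomeric pairs, giving 6 + 2 = 8 stereoisomers in total.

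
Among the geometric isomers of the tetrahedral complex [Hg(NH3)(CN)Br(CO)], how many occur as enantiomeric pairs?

1

All four vertices of a tetrahedron are equivalent and mutually adjacent, so cis/trans isomerism cannot arise.
Only one geometric arrangement is possible; it has no improper symmetry element, so it exists as a pair of enantiomers (2 stereoisomers).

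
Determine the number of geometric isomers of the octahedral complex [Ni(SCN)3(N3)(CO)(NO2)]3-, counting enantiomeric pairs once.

The six octahedral sites form three mutually perpendicular trans pairs.
Systematic placement gives 4 geometric isomers: SCN mer (3 arrangements); SCN fac (chiral).

4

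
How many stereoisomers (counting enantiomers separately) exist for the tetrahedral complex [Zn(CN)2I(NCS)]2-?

In a tetrahedral complex all four positions are equivalent and every pair of ligands is adjacent — there is no cis/trans distinction.
Only one geometric arrangement is possible.

1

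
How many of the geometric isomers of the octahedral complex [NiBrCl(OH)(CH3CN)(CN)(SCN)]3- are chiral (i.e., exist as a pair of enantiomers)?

An octahedron has six vertices in three trans pairs; every non-trans pair is cis.
Systematic enumeration (placing each ligand type in turn and discarding arrangements equivalent by rotation or reflection) gives 15 geometric isomers.
Of these, 15 lack any improper symmetry element and so occur as enantiomeric pairs, giving 15 + 15 = 30 stereoisomers in total.

15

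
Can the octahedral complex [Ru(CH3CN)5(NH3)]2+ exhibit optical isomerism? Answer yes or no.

no

In an octahedral complex each vertex has one trans partner and four cis neighbours.
Only one geometric arrangement is possible.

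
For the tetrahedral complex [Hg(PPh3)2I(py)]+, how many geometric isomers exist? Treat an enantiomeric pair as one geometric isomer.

1

All four vertices of a tetrahedron are equivalent and mutually adjacent, so cis/trans isomerism cannot arise.
Only one geometric arrangement is possible.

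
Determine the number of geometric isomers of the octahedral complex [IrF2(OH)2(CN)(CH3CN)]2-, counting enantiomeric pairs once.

An octahedron has six vertices in three trans pairs; every non-trans pair is cis.
Working through the distinct placements yields 6 geometric isomers: F trans, OH trans; F cis, OH cis (3 arrangements, 2 chiral); F cis, OH trans; F trans, OH cis.

6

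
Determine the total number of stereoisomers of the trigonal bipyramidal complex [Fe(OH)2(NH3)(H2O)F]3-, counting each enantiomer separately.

In a trigonal bipyramid the two axial positions differ from the three equatorial ones.
Placing the ligands in turn and identifying arrangements related by rotation or reflection leaves 7 distinct geometric isomers.
Of these, 3 lack any improper symmetry element and so occur as enantiomeric pairs, giving 7 + 3 = 10 stereoisomers in total.

10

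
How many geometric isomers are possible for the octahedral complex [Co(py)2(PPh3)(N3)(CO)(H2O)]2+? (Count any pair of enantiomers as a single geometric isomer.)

An octahedron has six vertices in three trans pairs; every non-trans pair is cis.
Exhaustive case analysis gives 9 geometric isomers.

9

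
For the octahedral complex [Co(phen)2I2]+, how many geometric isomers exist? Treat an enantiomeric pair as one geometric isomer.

The six octahedral sites form three mutually perpendicular trans pairs.
Each phen is bidentate and must span two cis positions.
There are 2 geometric isomers: I trans; I cis (chiral).

2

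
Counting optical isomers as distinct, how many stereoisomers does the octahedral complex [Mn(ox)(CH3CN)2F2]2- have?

4

Each ox is bidentate and must span two cis positions.
There are 3 geometric isomers: CH3CN trans, F cis; CH3CN cis, F cis (chiral); CH3CN cis, F trans.
One of these lacks any improper symmetry element and so occurs as an enantiomeric pair, giving 3 + 1 = 4 stereoisomers in total.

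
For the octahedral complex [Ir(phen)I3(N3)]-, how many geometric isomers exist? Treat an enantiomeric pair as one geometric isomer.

2

The six octahedral sites form three mutually perpendicular trans pairs.
Each phen is bidentate and must span two cis positions.
Working through the distinct placements yields 2 geometric isomers: I mer; I fac.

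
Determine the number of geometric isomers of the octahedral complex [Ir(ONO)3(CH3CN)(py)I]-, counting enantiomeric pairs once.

Systematic placement gives 4 geometric isomers: ONO mer (3 arrangements); ONO fac (chiral).

4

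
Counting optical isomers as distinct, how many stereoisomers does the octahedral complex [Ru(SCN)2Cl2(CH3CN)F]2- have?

8

In an octahedral complex each vertex has one trans partner and four cis neighbours.
Systematic placement gives 6 geometric isomers: SCN trans, Cl cis; SCN cis, Cl cis (3 arrangements, 2 chiral); SCN trans, Cl trans; SCN cis, Cl trans.
Of these, 2 lack any improper symmetry element and so occur as enantiomeric pairs, giving 6 + 2 = 8 stereoisomers in total.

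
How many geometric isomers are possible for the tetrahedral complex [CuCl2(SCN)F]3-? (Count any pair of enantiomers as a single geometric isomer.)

Only one geometric arrangement is possible.

1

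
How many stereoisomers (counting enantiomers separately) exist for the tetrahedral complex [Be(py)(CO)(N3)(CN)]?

In a tetrahedral complex all four positions are equivalent and every pair of ligands is adjacent — there is no cis/trans distinction.
Only one geometric arrangement is possible; it has no improper symmetry element, so it exists as a pair of enantiomers (2 stereoisomers).

2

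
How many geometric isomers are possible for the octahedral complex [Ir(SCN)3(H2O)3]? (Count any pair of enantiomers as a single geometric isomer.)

2

The six octahedral sites form three mutually perpendicular trans pairs.
Systematic placement gives 2 geometric isomers: SCN mer; SCN fac.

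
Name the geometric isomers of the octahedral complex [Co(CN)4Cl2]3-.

cis and trans

In an octahedral complex each vertex has one trans partner and four cis neighbours.
There are 2 geometric isomers: Cl trans; Cl cis.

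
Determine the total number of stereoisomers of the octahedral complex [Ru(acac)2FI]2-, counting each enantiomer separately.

3

In an octahedral complex each vertex has one trans partner and four cis neighbours.
Each acac is bidentate and must span two cis positions.
Working through the distinct placements yields 2 geometric isomers: F and I mutually trans; F and I mutually cis (chiral).
One of these lacks any improper symmetry element and so occurs as an enantiomeric pair, giving 2 + 1 = 3 stereoisomers in total.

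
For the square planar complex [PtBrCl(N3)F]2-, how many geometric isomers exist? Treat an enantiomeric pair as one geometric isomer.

A square has two trans pairs of vertices; adjacent vertices are cis.
Systematic placement gives 3 geometric isomers: (Br/F trans, Cl/N3 trans); (Br/N3 trans, Cl/F trans); (Br/Cl trans, F/N3 trans).

3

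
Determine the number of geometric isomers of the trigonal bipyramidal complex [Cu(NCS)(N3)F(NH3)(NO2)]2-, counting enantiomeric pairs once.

10

Systematic enumeration (placing each ligand type in turn and discarding arrangements equivalent by rotation or reflection) gives 10 geometric isomers.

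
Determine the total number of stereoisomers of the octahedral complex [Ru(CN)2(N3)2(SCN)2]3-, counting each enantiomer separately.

An octahedron has six vertices in three trans pairs; every non-trans pair is cis.
The distinct arrangements are (5 in all): CN trans, N3 trans, SCN trans; CN trans, N3 cis, SCN cis; CN cis, N3 cis, SCN trans; CN cis, N3 cis, SCN cis (chiral); CN cis, N3 trans, SCN cis.
One of these lacks any improper symmetry element and so occurs as an enantiomeric pair, giving 5 + 1 = 6 stereoisomers in total.

6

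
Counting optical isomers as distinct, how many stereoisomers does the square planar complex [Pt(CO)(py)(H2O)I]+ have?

3

In a square planar complex each vertex has one trans partner and two cis neighbours.
Systematic placement gives 3 geometric isomers: (CO/I trans, H2O/py trans); (CO/py trans, H2O/I trans); (CO/H2O trans, I/py trans).
Each arrangement has an internal mirror plane or centre of symmetry, so none is chiral.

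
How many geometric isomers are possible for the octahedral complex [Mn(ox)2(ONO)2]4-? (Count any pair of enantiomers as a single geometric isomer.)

2

In an octahedral complex each vertex has one trans partner and four cis neighbours.
Each ox is bidentate and must span two cis positions.
Working through the distinct placements yields 2 geometric isomers: ONO trans; ONO cis (chiral).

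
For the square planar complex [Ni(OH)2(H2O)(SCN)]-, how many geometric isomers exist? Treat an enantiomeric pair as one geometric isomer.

2

A square has two trans pairs of vertices; adjacent vertices are cis.
Systematic placement gives 2 geometric isomers: OH cis; OH trans.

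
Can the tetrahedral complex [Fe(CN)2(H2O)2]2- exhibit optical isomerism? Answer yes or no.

Only one geometric arrangement is possible.

no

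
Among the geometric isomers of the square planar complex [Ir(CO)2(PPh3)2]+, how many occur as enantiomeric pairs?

In a square planar complex each vertex has one trans partner and two cis neighbours.
The distinct arrangements are (2 in all): CO cis; CO trans.
Each arrangement has an internal mirror plane or centre of symmetry, so none is chiral.

0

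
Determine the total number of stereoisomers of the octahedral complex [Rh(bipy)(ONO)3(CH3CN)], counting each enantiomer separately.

In an octahedral complex each vertex has one trans partner and four cis neighbours.
Each bipy is bidentate and must span two cis positions.
Working through the distinct placements yields 2 geometric isomers: ONO fac; ONO mer.
Each arrangement has an internal mirror plane or centre of symmetry, so none is chiral.

2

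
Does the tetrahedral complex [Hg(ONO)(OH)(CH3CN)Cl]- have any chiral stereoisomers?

All four vertices of a tetrahedron are equivalent and mutually adjacent, so cis/trans isomerism cannot arise.
Only one geometric arrangement is possible; it has no improper symmetry element, so it exists as a pair of enantiomers (2 stereoisomers).

yes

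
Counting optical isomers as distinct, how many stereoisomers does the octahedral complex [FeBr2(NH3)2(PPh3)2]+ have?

In an octahedral complex each vertex has one trans partner and four cis neighbours.
Systematic placement gives 5 geometric isomers: Br trans, NH3 trans, PPh3 trans; Br trans, NH3 cis, PPh3 cis; Br cis, NH3 cis, PPh3 trans; Br cis, NH3 cis, PPh3 cis (chiral); Br cis, NH3 trans, PPh3 cis.
One of these lacks any improper symmetry element and so occurs as an enantiomeric pair, giving 5 + 1 = 6 stereoisomers in total.

6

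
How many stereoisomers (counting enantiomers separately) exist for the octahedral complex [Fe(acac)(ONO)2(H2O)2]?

An octahedron has six vertices in three trans pairs; every non-trans pair is cis.
Each acac is bidentate and must span two cis positions.
There are 3 geometric isomers: ONO cis, H2O trans; ONO cis, H2O cis (chiral); ONO trans, H2O cis.
One of these lacks any improper symmetry element and so occurs as an enantiomeric pair, giving 3 + 1 = 4 stereoisomers in total.

4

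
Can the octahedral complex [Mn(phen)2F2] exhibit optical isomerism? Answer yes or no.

Each phen is bidentate and must span two cis positions.
The distinct arrangements are (2 in all): F trans; F cis (chiral).
One of these lacks any improper symmetry element and so occurs as an enantiomeric pair, giving 2 + 1 = 3 stereoisomers in total.

yes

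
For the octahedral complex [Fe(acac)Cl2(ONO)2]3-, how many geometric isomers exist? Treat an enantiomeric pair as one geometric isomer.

3

The six octahedral sites form three mutually perpendicular trans pairs.
Each acac is bidentate and must span two cis positions.
Working through the distinct placements yields 3 geometric isomers: Cl trans, ONO cis; Cl cis, ONO cis (chiral); Cl cis, ONO trans.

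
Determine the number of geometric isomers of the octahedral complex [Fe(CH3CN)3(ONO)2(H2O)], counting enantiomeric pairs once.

3

The distinct arrangements are (3 in all): CH3CN mer, ONO trans; CH3CN mer, ONO cis; CH3CN fac, ONO cis.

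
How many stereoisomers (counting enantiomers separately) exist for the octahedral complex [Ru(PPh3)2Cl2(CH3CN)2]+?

6

Systematic placement gives 5 geometric isomers: PPh3 trans, Cl trans, CH3CN trans; PPh3 cis, Cl cis, CH3CN trans; PPh3 trans, Cl cis, CH3CN cis; PPh3 cis, Cl cis, CH3CN cis (chiral); PPh3 cis, Cl trans, CH3CN cis.
One of these lacks any improper symmetry element and so occurs as an enantiomeric pair, giving 5 + 1 = 6 stereoisomers in total.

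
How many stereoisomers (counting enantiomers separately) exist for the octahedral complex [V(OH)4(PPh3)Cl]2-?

The six octahedral sites form three mutually perpendicular trans pairs.
There are 2 geometric isomers: PPh3 and Cl mutually cis; PPh3 and Cl mutually trans.
Each arrangement has an internal mirror plane or centre of symmetry, so none is chiral.

2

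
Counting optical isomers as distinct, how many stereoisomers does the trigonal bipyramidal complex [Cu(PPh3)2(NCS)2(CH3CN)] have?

Exhaustive case analysis gives 5 geometric isomers.
One of these lacks any improper symmetry element and so occurs as an enantiomeric pair, giving 5 + 1 = 6 stereoisomers in total.

6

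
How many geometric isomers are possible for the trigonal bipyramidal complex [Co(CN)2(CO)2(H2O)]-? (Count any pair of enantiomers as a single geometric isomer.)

In a trigonal bipyramid the two axial positions differ from the three equatorial ones.
Exhaustive case analysis gives 5 geometric isomers.

5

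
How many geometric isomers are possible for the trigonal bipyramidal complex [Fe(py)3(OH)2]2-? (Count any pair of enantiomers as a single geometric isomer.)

3

The distinct arrangements are (3 in all): OH both axial; OH one axial, one equatorial; OH both equatorial.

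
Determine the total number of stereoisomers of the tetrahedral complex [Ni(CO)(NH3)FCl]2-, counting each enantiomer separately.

All four vertices of a tetrahedron are equivalent and mutually adjacent, so cis/trans isomerism cannot arise.
Only one geometric arrangement is possible; it has no improper symmetry element, so it exists as a pair of enantiomers (2 stereoisomers).

2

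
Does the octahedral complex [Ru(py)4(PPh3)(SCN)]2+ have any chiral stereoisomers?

In an octahedral complex each vertex has one trans partner and four cis neighbours.
Working through the distinct placements yields 2 geometric isomers: PPh3 and SCN mutually trans; PPh3 and SCN mutually cis.
Each arrangement has an internal mirror plane or centre of symmetry, so none is chiral.

no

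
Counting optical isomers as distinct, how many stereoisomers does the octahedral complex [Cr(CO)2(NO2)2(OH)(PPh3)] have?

8

An octahedron has six vertices in three trans pairs; every non-trans pair is cis.
There are 6 geometric isomers: CO trans, NO2 trans; CO trans, NO2 cis; CO cis, NO2 cis (3 arrangements, 2 chiral); CO cis, NO2 trans.
Of these, 2 lack any improper symmetry element and so occur as enantiomeric pairs, giving 6 + 2 = 8 stereoisomers in total.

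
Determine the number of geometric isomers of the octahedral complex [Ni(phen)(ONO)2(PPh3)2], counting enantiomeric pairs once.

3

In an octahedral complex each vertex has one trans partner and four cis neighbours.
Each phen is bidentate and must span two cis positions.
Systematic placement gives 3 geometric isomers: ONO trans, PPh3 cis; ONO cis, PPh3 cis (chiral); ONO cis, PPh3 trans.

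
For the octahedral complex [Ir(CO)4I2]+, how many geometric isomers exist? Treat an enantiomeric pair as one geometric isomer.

The six octahedral sites form three mutually perpendicular trans pairs.
There are 2 geometric isomers: I trans; I cis.

2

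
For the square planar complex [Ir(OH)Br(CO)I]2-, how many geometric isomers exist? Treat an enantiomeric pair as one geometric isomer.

A square has two trans pairs of vertices; adjacent vertices are cis.
Systematic placement gives 3 geometric isomers: (Br/I trans, CO/OH trans); (Br/OH trans, CO/I trans); (Br/CO trans, I/OH trans).

3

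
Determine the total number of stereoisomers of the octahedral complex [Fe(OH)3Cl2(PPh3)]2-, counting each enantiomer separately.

3

In an octahedral complex each vertex has one trans partner and four cis neighbours.
The distinct arrangements are (3 in all): OH mer, Cl trans; OH fac, Cl cis; OH mer, Cl cis.
Each arrangement has an internal mirror plane or centre of symmetry, so none is chiral.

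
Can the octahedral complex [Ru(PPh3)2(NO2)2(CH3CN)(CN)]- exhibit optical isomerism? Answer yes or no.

Working through the distinct placements yields 6 geometric isomers: PPh3 trans, NO2 trans; PPh3 cis, NO2 cis (3 arrangements, 2 chiral); PPh3 trans, NO2 cis; PPh3 cis, NO2 trans.
Of these, 2 lack any improper symmetry element and so occur as enantiomeric pairs, giving 6 + 2 = 8 stereoisomers in total.

yes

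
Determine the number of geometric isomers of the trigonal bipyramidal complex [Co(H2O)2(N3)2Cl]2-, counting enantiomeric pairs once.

A trigonal bipyramid has two axial and three equatorial sites, which are chemically inequivalent.
Exhaustive case analysis gives 5 geometric isomers.

5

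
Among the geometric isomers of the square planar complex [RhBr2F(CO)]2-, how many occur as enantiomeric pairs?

0

A square has two trans pairs of vertices; adjacent vertices are cis.
The distinct arrangements are (2 in all): Br cis; Br trans.
Each arrangement has an internal mirror plane or centre of symmetry, so none is chiral.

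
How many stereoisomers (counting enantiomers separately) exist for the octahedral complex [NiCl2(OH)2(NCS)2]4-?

6

An octahedron has six vertices in three trans pairs; every non-trans pair is cis.
Systematic placement gives 5 geometric isomers: Cl trans, OH trans, NCS trans; Cl trans, OH cis, NCS cis; Cl cis, OH trans, NCS cis; Cl cis, OH cis, NCS cis (chiral); Cl cis, OH cis, NCS trans.
One of these lacks any improper symmetry element and so occurs as an enantiomeric pair, giving 5 + 1 = 6 stereoisomers in total.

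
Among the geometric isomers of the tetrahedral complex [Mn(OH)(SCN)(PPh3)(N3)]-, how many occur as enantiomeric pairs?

1

All four vertices of a tetrahedron are equivalent and mutually adjacent, so cis/trans isomerism cannot arise.
Only one geometric arrangement is possible; it has no improper symmetry element, so it exists as a pair of enantiomers (2 stereoisomers).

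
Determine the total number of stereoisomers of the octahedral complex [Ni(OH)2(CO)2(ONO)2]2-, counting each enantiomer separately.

The six octahedral sites form three mutually perpendicular trans pairs.
There are 5 geometric isomers: OH trans, CO trans, ONO trans; OH cis, CO trans, ONO cis; OH cis, CO cis, ONO trans; OH cis, CO cis, ONO cis (chiral); OH trans, CO cis, ONO cis.
One of these lacks any improper symmetry element and so occurs as an enantiomeric pair, giving 5 + 1 = 6 stereoisomers in total.

6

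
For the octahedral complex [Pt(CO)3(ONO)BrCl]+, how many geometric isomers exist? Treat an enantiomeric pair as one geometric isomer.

4

In an octahedral complex each vertex has one trans partner and four cis neighbours.
Systematic placement gives 4 geometric isomers: CO mer (3 arrangements); CO fac (chiral).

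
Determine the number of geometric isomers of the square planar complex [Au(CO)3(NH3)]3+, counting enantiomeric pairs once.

1

In a square planar complex each vertex has one trans partner and two cis neighbours.
Only one geometric arrangement is possible.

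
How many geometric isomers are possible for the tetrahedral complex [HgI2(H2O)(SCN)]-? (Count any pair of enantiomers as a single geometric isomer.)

Only one geometric arrangement is possible.

1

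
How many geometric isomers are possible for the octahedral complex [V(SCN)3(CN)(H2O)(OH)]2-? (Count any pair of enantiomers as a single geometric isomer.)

4

In an octahedral complex each vertex has one trans partner and four cis neighbours.
There are 4 geometric isomers: SCN mer (3 arrangements); SCN fac (chiral).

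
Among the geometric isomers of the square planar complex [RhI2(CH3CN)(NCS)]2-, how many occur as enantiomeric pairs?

The distinct arrangements are (2 in all): I cis; I trans.
Each arrangement has an internal mirror plane or centre of symmetry, so none is chiral.

0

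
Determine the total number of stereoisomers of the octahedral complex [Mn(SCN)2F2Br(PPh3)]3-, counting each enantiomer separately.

8

The six octahedral sites form three mutually perpendicular trans pairs.
Systematic placement gives 6 geometric isomers: SCN trans, F cis; SCN cis, F cis (3 arrangements, 2 chiral); SCN trans, F trans; SCN cis, F trans.
Of these, 2 lack any improper symmetry element and so occur as enantiomeric pairs, giving 6 + 2 = 8 stereoisomers in total.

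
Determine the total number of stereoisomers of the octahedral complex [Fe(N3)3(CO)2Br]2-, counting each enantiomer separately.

3

Working through the distinct placements yields 3 geometric isomers: N3 mer, CO cis; N3 mer, CO trans; N3 fac, CO cis.
Each arrangement has an internal mirror plane or centre of symmetry, so none is chiral.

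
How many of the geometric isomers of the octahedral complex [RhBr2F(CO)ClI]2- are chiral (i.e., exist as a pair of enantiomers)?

In an octahedral complex each vertex has one trans partner and four cis neighbours.
Exhaustive case analysis gives 9 geometric isomers.
Of these, 6 lack any improper symmetry element and so occur as enantiomeric pairs, giving 9 + 6 = 15 stereoisomers in total.

6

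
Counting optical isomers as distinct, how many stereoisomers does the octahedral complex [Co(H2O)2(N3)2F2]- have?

Working through the distinct placements yields 5 geometric isomers: H2O trans, N3 trans, F trans; H2O cis, N3 cis, F trans; H2O cis, N3 trans, F cis; H2O cis, N3 cis, F cis (chiral); H2O trans, N3 cis, F cis.
One of these lacks any improper symmetry element and so occurs as an enantiomeric pair, giving 5 + 1 = 6 stereoisomers in total.

6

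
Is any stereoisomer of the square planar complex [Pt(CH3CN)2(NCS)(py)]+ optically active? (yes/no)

There are 2 geometric isomers: CH3CN cis; CH3CN trans.
Each arrangement has an internal mirror plane or centre of symmetry, so none is chiral.

no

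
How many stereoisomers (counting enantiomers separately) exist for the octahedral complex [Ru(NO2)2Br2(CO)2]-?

6

An octahedron has six vertices in three trans pairs; every non-trans pair is cis.
Working through the distinct placements yields 5 geometric isomers: NO2 trans, Br trans, CO trans; NO2 cis, Br trans, CO cis; NO2 trans, Br cis, CO cis; NO2 cis, Br cis, CO cis (chiral); NO2 cis, Br cis, CO trans.
One of these lacks any improper symmetry element and so occurs as an enantiomeric pair, giving 5 + 1 = 6 stereoisomers in total.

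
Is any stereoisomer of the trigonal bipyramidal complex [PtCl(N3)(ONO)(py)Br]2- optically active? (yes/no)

In a trigonal bipyramid the two axial positions differ from the three equatorial ones.
Placing the ligands in turn and identifying arrangements related by rotation or reflection leaves 10 distinct geometric isomers.
Of these, 10 lack any improper symmetry element and so occur as enantiomeric pairs, giving 10 + 10 = 20 stereoisomers in total.

yes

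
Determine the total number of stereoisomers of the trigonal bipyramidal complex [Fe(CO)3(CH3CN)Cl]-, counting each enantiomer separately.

A trigonal bipyramid has two axial and three equatorial sites, which are chemically inequivalent.
There are 4 geometric isomers: CH3CN axial, Cl equatorial; CH3CN axial, Cl axial; CH3CN equatorial, Cl equatorial; CH3CN equatorial, Cl axial.
Each arrangement has an internal mirror plane or centre of symmetry, so none is chiral.

4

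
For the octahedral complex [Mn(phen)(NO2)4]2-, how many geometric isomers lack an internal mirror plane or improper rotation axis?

In an octahedral complex each vertex has one trans partner and four cis neighbours.
Each phen is bidentate and must span two cis positions.
Only one geometric arrangement is possible.

0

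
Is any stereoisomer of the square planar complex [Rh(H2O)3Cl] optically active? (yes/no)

no

Only one geometric arrangement is possible.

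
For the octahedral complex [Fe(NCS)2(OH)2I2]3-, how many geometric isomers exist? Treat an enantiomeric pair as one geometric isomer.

5

An octahedron has six vertices in three trans pairs; every non-trans pair is cis.
There are 5 geometric isomers: NCS trans, OH trans, I trans; NCS cis, OH cis, I trans; NCS cis, OH trans, I cis; NCS cis, OH cis, I cis (chiral); NCS trans, OH cis, I cis.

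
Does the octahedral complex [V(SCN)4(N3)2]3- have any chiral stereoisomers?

no

In an octahedral complex each vertex has one trans partner and four cis neighbours.
Systematic placement gives 2 geometric isomers: N3 trans; N3 cis.
Each arrangement has an internal mirror plane or centre of symmetry, so none is chiral.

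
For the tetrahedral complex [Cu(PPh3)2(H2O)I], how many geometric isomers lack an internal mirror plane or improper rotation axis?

In a tetrahedral complex all four positions are equivalent and every pair of ligands is adjacent — there is no cis/trans distinction.
Only one geometric arrangement is possible.

0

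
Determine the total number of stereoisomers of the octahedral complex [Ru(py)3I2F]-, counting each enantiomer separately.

In an octahedral complex each vertex has one trans partner and four cis neighbours.
There are 3 geometric isomers: py mer, I cis; py mer, I trans; py fac, I cis.
Each arrangement has an internal mirror plane or centre of symmetry, so none is chiral.

3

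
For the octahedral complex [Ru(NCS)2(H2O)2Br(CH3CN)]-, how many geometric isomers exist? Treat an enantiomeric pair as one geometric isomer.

6

Systematic placement gives 6 geometric isomers: NCS trans, H2O trans; NCS cis, H2O cis (3 arrangements, 2 chiral); NCS trans, H2O cis; NCS cis, H2O trans.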